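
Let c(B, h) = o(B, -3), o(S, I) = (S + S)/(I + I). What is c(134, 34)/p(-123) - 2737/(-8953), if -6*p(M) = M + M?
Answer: -123293/157317 ≈ -0.78372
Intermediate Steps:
p(M) = -M/3 (p(M) = -(M + M)/6 = -M/3)
o(S, I) = S/I (o(S, I) = (2*S)/((2*I)) = (2*S)*(1/(2*I)) = S/I)
c(B, h) = -B/3 (c(B, h) = B/(-3) = B*(-⅓) = -B/3)
c(134, 34)/p(-123) - 2737/(-8953) = (-⅓*134)/((-⅓*(-123))) - 2737/(-8953) = -134/3/41 - 2737*(-1/8953) = -134/3*1/41 + 391/1279 = -134/123 + 391/1279 = -123293/157317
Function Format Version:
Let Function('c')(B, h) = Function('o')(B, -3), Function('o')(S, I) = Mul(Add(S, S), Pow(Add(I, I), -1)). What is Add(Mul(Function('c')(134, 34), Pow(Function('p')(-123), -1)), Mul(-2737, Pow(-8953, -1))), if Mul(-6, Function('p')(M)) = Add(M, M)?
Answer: Rational(-123293, 157317) ≈ -0.78372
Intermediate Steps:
Function('p')(M) = Mul(Rational(-1, 3), M) (Function('p')(M) = Mul(Rational(-1, 6), Add(M, M)) = Mul(Rational(-1, 6), Mul(2, M)) = Mul(Rational(-1, 3), M))
Function('o')(S, I) = Mul(S, Pow(I, -1)) (Function('o')(S, I) = Mul(Mul(2, S), Pow(Mul(2, I), -1)) = Mul(Mul(2, S), Mul(Rational(1, 2), Pow(I, -1))) = Mul(S, Pow(I, -1)))
Function('c')(B, h) = Mul(Rational(-1, 3), B) (Function('c')(B, h) = Mul(B, Pow(-3, -1)) = Mul(B, Rational(-1, 3)) = Mul(Rational(-1, 3), B))
Add(Mul(Function('c')(134, 34), Pow(Function('p')(-123), -1)), Mul(-2737, Pow(-8953, -1))) = Add(Mul(Mul(Rational(-1, 3), 134), Pow(Mul(Rational(-1, 3), -123), -1)), Mul(-2737, Pow(-8953, -1))) = Add(Mul(Rational(-134, 3), Pow(41, -1)), Mul(-2737, Rational(-1, 8953))) = Add(Mul(Rational(-134, 3), Rational(1, 41)), Rational(391, 1279)) = Add(Rational(-134, 123), Rational(391, 1279)) = Rational(-123293, 157317)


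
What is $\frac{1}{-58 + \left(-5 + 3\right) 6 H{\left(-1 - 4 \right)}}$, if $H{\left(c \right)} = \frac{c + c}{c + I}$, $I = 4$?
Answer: $- \frac{1}{178} \approx -0.005618$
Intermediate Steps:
$H{\left(c \right)} = \frac{2 c}{4 + c}$ ($H{\left(c \right)} = \frac{c + c}{c + 4} = \frac{2 c}{4 + c}$)
$\frac{1}{-58 + \left(-5 + 3\right) 6 H{\left(-1 - 4 \right)}} = \frac{1}{-58 + \left(-5 + 3\right) 6 \frac{2 \left(-1 - 4\right)}{4 - 5}} = \frac{1}{-58 + \left(-2\right) 6 \frac{2 \left(-1 - 4\right)}{4 - 5}} = \frac{1}{-58 - 12 \cdot 2 \left(-5\right) \frac{1}{4 - 5}} = \frac{1}{-58 - 12 \cdot 2 \left(-5\right) \frac{1}{-1}} = \frac{1}{-58 - 12 \cdot 2 \left(-5\right) \left(-1\right)} = \frac{1}{-58 - 120} = \frac{1}{-178} = - \frac{1}{178}$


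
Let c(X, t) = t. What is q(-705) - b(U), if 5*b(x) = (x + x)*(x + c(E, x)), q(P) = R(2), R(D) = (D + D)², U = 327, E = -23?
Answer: -427636/5 ≈ -85527.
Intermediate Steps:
R(D) = 4*D² (R(D) = (2*D)² = 4*D²)
q(P) = 16 (q(P) = 4*2² = 4*4 = 16)
b(x) = 4*x²/5 (b(x) = ((x + x)*(x + x))/5 = ((2*x)*(2*x))/5 = (4*x²)/5 = 4*x²/5)
q(-705) - b(U) = 16 - 4*327²/5 = 16 - 4*106929/5 = 16 - 1*427716/5 = 16 - 427716/5 = -427636/5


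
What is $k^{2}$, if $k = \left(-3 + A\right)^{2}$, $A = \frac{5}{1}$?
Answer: $16$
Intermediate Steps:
$A = 5$ ($A = 5 \cdot 1 = 5$)
$k = 4$ ($k = \left(-3 + 5\right)^{2} = 2^{2} = 4$)
$k^{2} = 4^{2} = 16$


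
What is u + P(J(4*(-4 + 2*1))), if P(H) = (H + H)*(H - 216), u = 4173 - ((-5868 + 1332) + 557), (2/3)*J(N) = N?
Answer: 13624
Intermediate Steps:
J(N) = 3*N/2
u = 8152 (u = 4173 - (-4536 + 557) = 4173 - 1*(-3979) = 4173 + 3979 = 8152)
P(H) = 2*H*(-216 + H) (P(H) = (2*H)*(-216 + H) = 2*H*(-216 + H))
u + P(J(4*(-4 + 2*1))) = 8152 + 2*(3*(4*(-4 + 2*1))/2)*(-216 + 3*(4*(-4 + 2*1))/2) = 8152 + 2*(3*(4*(-4 + 2))/2)*(-216 + 3*(4*(-4 + 2))/2) = 8152 + 2*(3*(4*(-2))/2)*(-216 + 3*(4*(-2))/2) = 8152 + 2*((3/2)*(-8))*(-216 + (3/2)*(-8)) = 8152 + 2*(-12)*(-216 - 12) = 8152 + 2*(-12)*(-228) = 8152 + 5472 = 13624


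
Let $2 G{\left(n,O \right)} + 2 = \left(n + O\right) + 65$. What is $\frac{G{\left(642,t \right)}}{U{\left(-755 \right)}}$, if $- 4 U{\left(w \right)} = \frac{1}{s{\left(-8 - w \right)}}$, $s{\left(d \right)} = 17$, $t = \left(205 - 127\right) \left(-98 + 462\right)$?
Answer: $-989298$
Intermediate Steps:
$t = 28392$ ($t = 78 \cdot 364 = 28392$)
$U{\left(w \right)} = - \frac{1}{68}$ ($U{\left(w \right)} = - \frac{1}{4 \cdot 17} = \left(- \frac{1}{4}\right) \frac{1}{17} = - \frac{1}{68}$)
$G{\left(n,O \right)} = \frac{63}{2} + \frac{O}{2} + \frac{n}{2}$ ($G{\left(n,O \right)} = -1 + \frac{\left(n + O\right) + 65}{2} = -1 + \frac{\left(O + n\right) + 65}{2} = -1 + \frac{65 + O + n}{2} = -1 + \left(\frac{65}{2} + \frac{O}{2} + \frac{n}{2}\right) = \frac{63}{2} + \frac{O}{2} + \frac{n}{2}$)
$\frac{G{\left(642,t \right)}}{U{\left(-755 \right)}} = \frac{\frac{63}{2} + \frac{1}{2} \cdot 28392 + \frac{1}{2} \cdot 642}{- \frac{1}{68}} = \left(\frac{63}{2} + 14196 + 321\right) \left(-68\right) = \frac{29097}{2} \left(-68\right) = -989298$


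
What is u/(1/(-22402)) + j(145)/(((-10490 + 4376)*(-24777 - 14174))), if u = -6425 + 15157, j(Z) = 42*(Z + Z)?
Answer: -7764139249806186/39691069 ≈ -1.9561e+8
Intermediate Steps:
j(Z) = 84*Z (j(Z) = 42*(2*Z) = 84*Z)
u = 8732
u/(1/(-22402)) + j(145)/(((-10490 + 4376)*(-24777 - 14174))) = 8732/(1/(-22402)) + (84*145)/(((-10490 + 4376)*(-24777 - 14174))) = 8732/(-1/22402) + 12180/((-6114*(-38951))) = 8732*(-22402) + 12180/238146414 = -195614264 + 12180*(1/238146414) = -195614264 + 2030/39691069 = -7764139249806186/39691069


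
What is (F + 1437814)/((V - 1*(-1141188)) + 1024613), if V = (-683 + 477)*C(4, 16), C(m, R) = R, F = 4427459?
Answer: 1955091/720835 ≈ 2.7123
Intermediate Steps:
V = -3296 (V = (-683 + 477)*16 = -206*16 = -3296)
(F + 1437814)/((V - 1*(-1141188)) + 1024613) = (4427459 + 1437814)/((-3296 - 1*(-1141188)) + 1024613) = 5865273/((-3296 + 1141188) + 1024613) = 5865273/(1137892 + 1024613) = 5865273/2162505 = 5865273*(1/2162505) = 1955091/720835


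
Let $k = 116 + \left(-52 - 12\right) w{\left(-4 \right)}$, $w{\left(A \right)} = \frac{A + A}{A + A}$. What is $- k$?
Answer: $-52$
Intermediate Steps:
$w{\left(A \right)} = 1$ ($w{\left(A \right)} = \frac{2 A}{2 A} = 2 A \frac{1}{2 A} = 1$)
$k = 52$ ($k = 116 + \left(-52 - 12\right) 1 = 116 - 64 = 52$)
$- k = \left(-1\right) 52 = -52$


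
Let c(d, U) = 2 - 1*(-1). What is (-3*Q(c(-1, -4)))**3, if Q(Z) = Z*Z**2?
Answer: -531441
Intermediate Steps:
c(d, U) = 3 (c(d, U) = 2 + 1 = 3)
Q(Z) = Z**3
(-3*Q(c(-1, -4)))**3 = (-3*3**3)**3 = (-3*27)**3 = (-81)**3 = -531441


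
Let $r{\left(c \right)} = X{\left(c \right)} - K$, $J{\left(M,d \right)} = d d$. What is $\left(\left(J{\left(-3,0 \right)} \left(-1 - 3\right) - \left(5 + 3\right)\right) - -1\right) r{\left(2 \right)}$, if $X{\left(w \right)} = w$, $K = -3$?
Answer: $-35$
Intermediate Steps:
$J{\left(M,d \right)} = d^{2}$
$r{\left(c \right)} = 3 + c$ ($r{\left(c \right)} = c - -3 = c + 3 = 3 + c$)
$\left(\left(J{\left(-3,0 \right)} \left(-1 - 3\right) - \left(5 + 3\right)\right) - -1\right) r{\left(2 \right)} = \left(\left(0^{2} \left(-1 - 3\right) - \left(5 + 3\right)\right) - -1\right) \left(3 + 2\right) = \left(\left(0 \left(-4\right) - 8\right) + 1\right) 5 = \left(\left(0 - 8\right) + 1\right) 5 = \left(-8 + 1\right) 5 = \left(-7\right) 5 = -35$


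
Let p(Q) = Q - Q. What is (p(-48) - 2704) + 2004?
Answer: -700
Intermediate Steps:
p(Q) = 0
(p(-48) - 2704) + 2004 = (0 - 2704) + 2004 = -2704 + 2004 = -700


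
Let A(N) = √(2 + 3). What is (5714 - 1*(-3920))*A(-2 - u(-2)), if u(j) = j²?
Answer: 9634*√5 ≈ 21542.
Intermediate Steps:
A(N) = √5
(5714 - 1*(-3920))*A(-2 - u(-2)) = (5714 - 1*(-3920))*√5 = (5714 + 3920)*√5 = 9634*√5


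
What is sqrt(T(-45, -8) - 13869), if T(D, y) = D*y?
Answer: 3*I*sqrt(1501) ≈ 116.23*I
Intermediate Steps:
sqrt(T(-45, -8) - 13869) = sqrt(-45*(-8) - 13869) = sqrt(360 - 13869) = sqrt(-13509) = 3*I*sqrt(1501)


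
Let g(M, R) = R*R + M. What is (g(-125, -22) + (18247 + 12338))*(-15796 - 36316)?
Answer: -1612553728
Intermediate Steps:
g(M, R) = M + R² (g(M, R) = R² + M = M + R²)
(g(-125, -22) + (18247 + 12338))*(-15796 - 36316) = ((-125 + (-22)²) + (18247 + 12338))*(-15796 - 36316) = ((-125 + 484) + 30585)*(-52112) = (359 + 30585)*(-52112) = 30944*(-52112) = -1612553728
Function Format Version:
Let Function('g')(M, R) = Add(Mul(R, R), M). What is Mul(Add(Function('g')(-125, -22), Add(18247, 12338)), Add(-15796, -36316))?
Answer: -1612553728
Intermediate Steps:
Function('g')(M, R) = Add(M, Pow(R, 2)) (Function('g')(M, R) = Add(Pow(R, 2), M) = Add(M, Pow(R, 2)))
Mul(Add(Function('g')(-125, -22), Add(18247, 12338)), Add(-15796, -36316)) = Mul(Add(Add(-125, Pow(-22, 2)), Add(18247, 12338)), Add(-15796, -36316)) = Mul(Add(Add(-125, 484), 30585), -52112) = Mul(Add(359, 30585), -52112) = Mul(30944, -52112) = -1612553728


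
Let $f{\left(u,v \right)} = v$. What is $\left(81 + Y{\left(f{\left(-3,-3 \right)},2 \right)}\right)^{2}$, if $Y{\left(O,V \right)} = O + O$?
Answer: $5625$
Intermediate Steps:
$Y{\left(O,V \right)} = 2 O$
$\left(81 + Y{\left(f{\left(-3,-3 \right)},2 \right)}\right)^{2} = \left(81 + 2 \left(-3\right)\right)^{2} = \left(81 - 6\right)^{2} = 75^{2} = 5625$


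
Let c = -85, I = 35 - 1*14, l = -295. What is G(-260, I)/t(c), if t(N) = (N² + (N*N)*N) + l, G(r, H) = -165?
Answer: 33/121439 ≈ 0.00027174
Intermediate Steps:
I = 21 (I = 35 - 14 = 21)
t(N) = -295 + N² + N³ (t(N) = (N² + (N*N)*N) - 295 = (N² + N²*N) - 295 = (N² + N³) - 295 = -295 + N² + N³)
G(-260, I)/t(c) = -165/(-295 + (-85)² + (-85)³) = -165/(-295 + 7225 - 614125) = -165/(-607195) = -165*(-1/607195) = 33/121439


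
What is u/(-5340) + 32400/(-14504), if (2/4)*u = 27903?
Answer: -20467213/1613570 ≈ -12.684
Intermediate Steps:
u = 55806 (u = 2*27903 = 55806)
u/(-5340) + 32400/(-14504) = 55806/(-5340) + 32400/(-14504) = 55806*(-1/5340) + 32400*(-1/14504) = -9301/890 - 4050/1813 = -20467213/1613570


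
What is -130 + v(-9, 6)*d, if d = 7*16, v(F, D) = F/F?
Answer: -18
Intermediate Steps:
v(F, D) = 1
d = 112
-130 + v(-9, 6)*d = -130 + 1*112 = -130 + 112 = -18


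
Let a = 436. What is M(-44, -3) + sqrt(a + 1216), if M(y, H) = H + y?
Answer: -47 + 2*sqrt(413) ≈ -6.3552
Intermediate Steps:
M(-44, -3) + sqrt(a + 1216) = (-3 - 44) + sqrt(436 + 1216) = -47 + sqrt(1652) = -47 + 2*sqrt(413)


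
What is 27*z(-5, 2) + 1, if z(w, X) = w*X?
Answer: -269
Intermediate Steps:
z(w, X) = X*w
27*z(-5, 2) + 1 = 27*(2*(-5)) + 1 = 27*(-10) + 1 = -270 + 1 = -269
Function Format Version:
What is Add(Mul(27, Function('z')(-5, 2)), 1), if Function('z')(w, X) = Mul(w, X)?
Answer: -269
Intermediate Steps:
Function('z')(w, X) = Mul(X, w)
Add(Mul(27, Function('z')(-5, 2)), 1) = Add(Mul(27, Mul(2, -5)), 1) = Add(Mul(27, -10), 1) = Add(-270, 1) = -269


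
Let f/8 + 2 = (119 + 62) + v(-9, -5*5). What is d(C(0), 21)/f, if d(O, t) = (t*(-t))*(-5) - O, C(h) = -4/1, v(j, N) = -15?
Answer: 2209/1312 ≈ 1.6837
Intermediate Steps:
f = 1312 (f = -16 + 8*((119 + 62) - 15) = -16 + 8*(181 - 15) = -16 + 8*166 = -16 + 1328 = 1312)
C(h) = -4 (C(h) = -4*1 = -4)
d(O, t) = -O + 5*t² (d(O, t) = -t²*(-5) - O = 5*t² - O = -O + 5*t²)
d(C(0), 21)/f = (-1*(-4) + 5*21²)/1312 = (4 + 5*441)*(1/1312) = (4 + 2205)*(1/1312) = 2209*(1/1312) = 2209/1312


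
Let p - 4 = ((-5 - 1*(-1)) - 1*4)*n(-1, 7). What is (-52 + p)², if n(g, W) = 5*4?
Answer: 43264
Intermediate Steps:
n(g, W) = 20
p = -156 (p = 4 + ((-5 - 1*(-1)) - 1*4)*20 = 4 + ((-5 + 1) - 4)*20 = 4 + (-4 - 4)*20 = 4 - 8*20 = 4 - 160 = -156)
(-52 + p)² = (-52 - 156)² = (-208)² = 43264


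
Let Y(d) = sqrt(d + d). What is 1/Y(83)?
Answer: sqrt(166)/166 ≈ 0.077615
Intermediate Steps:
Y(d) = sqrt(2)*sqrt(d) (Y(d) = sqrt(2*d) = sqrt(2)*sqrt(d))
1/Y(83) = 1/(sqrt(2)*sqrt(83)) = 1/(sqrt(166)) = sqrt(166)/166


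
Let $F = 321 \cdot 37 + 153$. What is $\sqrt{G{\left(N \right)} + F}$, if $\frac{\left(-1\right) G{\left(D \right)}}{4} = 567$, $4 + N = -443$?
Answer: $\sqrt{9762} \approx 98.803$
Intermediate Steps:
$N = -447$ ($N = -4 - 443 = -447$)
$G{\left(D \right)} = -2268$ ($G{\left(D \right)} = \left(-4\right) 567 = -2268$)
$F = 12030$ ($F = 11877 + 153 = 12030$)
$\sqrt{G{\left(N \right)} + F} = \sqrt{-2268 + 12030} = \sqrt{9762}$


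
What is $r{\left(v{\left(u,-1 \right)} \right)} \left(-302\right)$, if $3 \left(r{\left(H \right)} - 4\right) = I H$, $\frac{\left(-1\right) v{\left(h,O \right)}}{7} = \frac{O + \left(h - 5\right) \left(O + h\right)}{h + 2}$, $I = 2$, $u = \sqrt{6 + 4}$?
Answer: $- \frac{196904}{9} + \frac{54964 \sqrt{10}}{9} \approx -2565.8$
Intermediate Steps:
$u = \sqrt{10} \approx 3.1623$
$v{\left(h,O \right)} = - \frac{7 \left(O + \left(-5 + h\right) \left(O + h\right)\right)}{2 + h}$ ($v{\left(h,O \right)} = - 7 \frac{O + \left(h - 5\right) \left(O + h\right)}{h + 2} = - 7 \frac{O + \left(-5 + h\right) \left(O + h\right)}{2 + h} = - \frac{7 \left(O + \left(-5 + h\right) \left(O + h\right)\right)}{2 + h}$)
$r{\left(H \right)} = 4 + \frac{2 H}{3}$
$r{\left(v{\left(u,-1 \right)} \right)} \left(-302\right) = \left(4 + \frac{2 \frac{7 \left(- \left(\sqrt{10}\right)^{2} + 4 \left(-1\right) + 5 \sqrt{10} - - \sqrt{10}\right)}{2 + \sqrt{10}}}{3}\right) \left(-302\right) = \left(4 + \frac{2 \frac{7 \left(\left(-1\right) 10 - 4 + 5 \sqrt{10} + \sqrt{10}\right)}{2 + \sqrt{10}}}{3}\right) \left(-302\right) = \left(4 + \frac{2 \frac{7 \left(-10 - 4 + 5 \sqrt{10} + \sqrt{10}\right)}{2 + \sqrt{10}}}{3}\right) \left(-302\right) = \left(4 + \frac{2 \frac{7 \left(-14 + 6 \sqrt{10}\right)}{2 + \sqrt{10}}}{3}\right) \left(-302\right) = \left(4 + \frac{14 \left(-14 + 6 \sqrt{10}\right)}{3 \left(2 + \sqrt{10}\right)}\right) \left(-302\right) = -1208 - \frac{4228 \left(-14 + 6 \sqrt{10}\right)}{3 \left(2 + \sqrt{10}\right)}$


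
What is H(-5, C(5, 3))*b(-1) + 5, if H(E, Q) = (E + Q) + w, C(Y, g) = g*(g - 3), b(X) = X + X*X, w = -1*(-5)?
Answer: 5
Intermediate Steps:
w = 5
b(X) = X + X²
C(Y, g) = g*(-3 + g)
H(E, Q) = 5 + E + Q (H(E, Q) = (E + Q) + 5 = 5 + E + Q)
H(-5, C(5, 3))*b(-1) + 5 = (5 - 5 + 3*(-3 + 3))*(-(1 - 1)) + 5 = (5 - 5 + 3*0)*(-1*0) + 5 = (5 - 5 + 0)*0 + 5 = 0*0 + 5 = 0 + 5 = 5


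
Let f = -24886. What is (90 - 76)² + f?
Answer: -24690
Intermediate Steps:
(90 - 76)² + f = (90 - 76)² - 24886 = 14² - 24886 = 196 - 24886 = -24690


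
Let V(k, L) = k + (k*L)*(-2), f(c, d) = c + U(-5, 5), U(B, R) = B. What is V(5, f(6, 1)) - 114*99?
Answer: -11291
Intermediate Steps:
f(c, d) = -5 + c (f(c, d) = c - 5 = -5 + c)
V(k, L) = k - 2*L*k (V(k, L) = k + (L*k)*(-2) = k - 2*L*k)
V(5, f(6, 1)) - 114*99 = 5*(1 - 2*(-5 + 6)) - 114*99 = 5*(1 - 2*1) - 11286 = 5*(1 - 2) - 11286 = 5*(-1) - 11286 = -5 - 11286 = -11291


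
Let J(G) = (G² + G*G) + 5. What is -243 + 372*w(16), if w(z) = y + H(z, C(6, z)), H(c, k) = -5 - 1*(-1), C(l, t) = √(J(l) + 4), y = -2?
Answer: -2475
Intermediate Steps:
J(G) = 5 + 2*G² (J(G) = (G² + G²) + 5 = 2*G² + 5 = 5 + 2*G²)
C(l, t) = √(9 + 2*l²) (C(l, t) = √((5 + 2*l²) + 4) = √(9 + 2*l²))
H(c, k) = -4 (H(c, k) = -5 + 1 = -4)
w(z) = -6 (w(z) = -2 - 4 = -6)
-243 + 372*w(16) = -243 + 372*(-6) = -243 - 2232 = -2475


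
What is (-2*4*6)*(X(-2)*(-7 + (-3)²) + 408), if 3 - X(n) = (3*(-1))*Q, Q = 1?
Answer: -20160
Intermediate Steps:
X(n) = 6 (X(n) = 3 - 3*(-1) = 3 - (-3) = 3 - 1*(-3) = 3 + 3 = 6)
(-2*4*6)*(X(-2)*(-7 + (-3)²) + 408) = (-2*4*6)*(6*(-7 + (-3)²) + 408) = (-8*6)*(6*(-7 + 9) + 408) = -48*(6*2 + 408) = -48*(12 + 408) = -48*420 = -20160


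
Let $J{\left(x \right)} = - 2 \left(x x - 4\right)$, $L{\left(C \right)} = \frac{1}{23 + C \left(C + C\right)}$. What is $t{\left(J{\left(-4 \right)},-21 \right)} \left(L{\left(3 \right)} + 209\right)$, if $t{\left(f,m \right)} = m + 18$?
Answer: $- \frac{25710}{41} \approx -627.07$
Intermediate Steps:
$L{\left(C \right)} = \frac{1}{23 + 2 C^{2}}$ ($L{\left(C \right)} = \frac{1}{23 + C 2 C} = \frac{1}{23 + 2 C^{2}}$)
$J{\left(x \right)} = 8 - 2 x^{2}$ ($J{\left(x \right)} = - 2 \left(x^{2} - 4\right) = - 2 \left(-4 + x^{2}\right) = 8 - 2 x^{2}$)
$t{\left(f,m \right)} = 18 + m$
$t{\left(J{\left(-4 \right)},-21 \right)} \left(L{\left(3 \right)} + 209\right) = \left(18 - 21\right) \left(\frac{1}{23 + 2 \cdot 3^{2}} + 209\right) = - 3 \left(\frac{1}{23 + 2 \cdot 9} + 209\right) = - 3 \left(\frac{1}{23 + 18} + 209\right) = - 3 \left(\frac{1}{41} + 209\right) = \left(-3\right) \frac{8570}{41} = - \frac{25710}{41}$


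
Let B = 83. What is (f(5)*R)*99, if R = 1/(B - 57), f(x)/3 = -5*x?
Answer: -7425/26 ≈ -285.58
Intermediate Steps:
f(x) = -15*x (f(x) = 3*(-5*x) = -15*x)
R = 1/26 (R = 1/(83 - 57) = 1/26 ≈ 0.038462)
(f(5)*R)*99 = (-15*5*(1/26))*99 = -75*1/26*99 = -75/26*99 = -7425/26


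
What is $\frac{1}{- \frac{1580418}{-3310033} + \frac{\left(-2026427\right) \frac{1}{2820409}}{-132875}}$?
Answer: $\frac{1240474076987163875}{592287074474317841} \approx 2.0944$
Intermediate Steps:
$\frac{1}{- \frac{1580418}{-3310033} + \frac{\left(-2026427\right) \frac{1}{2820409}}{-132875}} = \frac{1}{\left(-1580418\right) \left(- \frac{1}{3310033}\right) + \left(-2026427\right) \frac{1}{2820409} \left(- \frac{1}{132875}\right)} = \frac{1}{\frac{1580418}{3310033} - - \frac{2026427}{374761845875}} = \frac{1}{\frac{1580418}{3310033} + \frac{2026427}{374761845875}} = \frac{1}{\frac{592287074474317841}{1240474076987163875}} = \frac{1240474076987163875}{592287074474317841}$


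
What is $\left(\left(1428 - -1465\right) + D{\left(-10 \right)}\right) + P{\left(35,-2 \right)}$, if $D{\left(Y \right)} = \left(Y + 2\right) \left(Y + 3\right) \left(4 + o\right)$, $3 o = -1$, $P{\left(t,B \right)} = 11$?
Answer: $\frac{9328}{3} \approx 3109.3$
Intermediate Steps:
$o = - \frac{1}{3}$ ($o = \frac{1}{3} \left(-1\right) = - \frac{1}{3} \approx -0.33333$)
$D{\left(Y \right)} = \frac{11 \left(2 + Y\right) \left(3 + Y\right)}{3}$ ($D{\left(Y \right)} = \left(Y + 2\right) \left(Y + 3\right) \left(4 - \frac{1}{3}\right) = \left(2 + Y\right) \left(3 + Y\right) \frac{11}{3} = \frac{11 \left(2 + Y\right) \left(3 + Y\right)}{3}$)
$\left(\left(1428 - -1465\right) + D{\left(-10 \right)}\right) + P{\left(35,-2 \right)} = \left(\left(1428 - -1465\right) + \left(22 + \frac{11 \left(-10\right)^{2}}{3} + \frac{55}{3} \left(-10\right)\right)\right) + 11 = \left(\left(1428 + 1465\right) + \left(22 + \frac{11}{3} \cdot 100 - \frac{550}{3}\right)\right) + 11 = \left(2893 + \left(22 + \frac{1100}{3} - \frac{550}{3}\right)\right) + 11 = \left(2893 + \frac{616}{3}\right) + 11 = \frac{9295}{3} + 11 = \frac{9328}{3}$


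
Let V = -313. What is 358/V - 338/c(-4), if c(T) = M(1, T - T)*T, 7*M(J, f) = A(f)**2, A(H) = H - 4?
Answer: 358823/10016 ≈ 35.825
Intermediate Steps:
A(H) = -4 + H
M(J, f) = (-4 + f)**2/7
c(T) = 16*T/7 (c(T) = ((-4 + (T - T))**2/7)*T = ((-4 + 0)**2/7)*T = ((1/7)*(-4)**2)*T = ((1/7)*16)*T = 16*T/7)
358/V - 338/c(-4) = 358/(-313) - 338/((16/7)*(-4)) = 358*(-1/313) - 338/(-64/7) = -358/313 - 338*(-7/64) = -358/313 + 1183/32 = 358823/10016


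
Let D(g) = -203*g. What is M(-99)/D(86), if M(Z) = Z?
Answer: 99/17458 ≈ 0.0056708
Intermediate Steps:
M(-99)/D(86) = -99/((-203*86)) = -99/(-17458) = -99*(-1/17458) = 99/17458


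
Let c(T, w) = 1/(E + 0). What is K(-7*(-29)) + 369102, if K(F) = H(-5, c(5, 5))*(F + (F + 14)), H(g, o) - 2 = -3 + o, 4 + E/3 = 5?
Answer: 368822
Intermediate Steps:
E = 3 (E = -12 + 3*5 = -12 + 15 = 3)
c(T, w) = ⅓ (c(T, w) = 1/(3 + 0) = 1/3 = ⅓)
H(g, o) = -1 + o (H(g, o) = 2 + (-3 + o) = -1 + o)
K(F) = -28/3 - 4*F/3 (K(F) = (-1 + ⅓)*(F + (F + 14)) = -2*(F + (14 + F))/3 = -2*(14 + 2*F)/3 = -28/3 - 4*F/3)
K(-7*(-29)) + 369102 = (-28/3 - (-28)*(-29)/3) + 369102 = (-28/3 - 4/3*203) + 369102 = (-28/3 - 812/3) + 369102 = -280 + 369102 = 368822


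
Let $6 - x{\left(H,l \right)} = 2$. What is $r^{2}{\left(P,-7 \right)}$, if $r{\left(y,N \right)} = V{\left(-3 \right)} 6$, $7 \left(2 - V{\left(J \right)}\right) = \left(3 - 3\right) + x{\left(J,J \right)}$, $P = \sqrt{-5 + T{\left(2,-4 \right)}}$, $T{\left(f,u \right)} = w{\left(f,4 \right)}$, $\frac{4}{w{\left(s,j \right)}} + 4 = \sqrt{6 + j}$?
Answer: $\frac{3600}{49} \approx 73.469$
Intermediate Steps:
$w{\left(s,j \right)} = \frac{4}{-4 + \sqrt{6 + j}}$
$T{\left(f,u \right)} = \frac{4}{-4 + \sqrt{10}}$ ($T{\left(f,u \right)} = \frac{4}{-4 + \sqrt{6 + 4}} = \frac{4}{-4 + \sqrt{10}}$)
$x{\left(H,l \right)} = 4$ ($x{\left(H,l \right)} = 6 - 2 = 4$)
$P = \sqrt{- \frac{23}{3} - \frac{2 \sqrt{10}}{3}}$ ($P = \sqrt{-5 - \left(\frac{8}{3} + \frac{2 \sqrt{10}}{3}\right)} = \sqrt{- \frac{23}{3} - \frac{2 \sqrt{10}}{3}} \approx 3.1265 i$)
$V{\left(J \right)} = \frac{10}{7}$ ($V{\left(J \right)} = 2 - \frac{\left(3 - 3\right) + 4}{7} = 2 - \frac{0 + 4}{7} = 2 - \frac{4}{7} = \frac{10}{7}$)
$r{\left(y,N \right)} = \frac{60}{7}$ ($r{\left(y,N \right)} = \frac{10}{7} \cdot 6 = \frac{60}{7}$)
$r^{2}{\left(P,-7 \right)} = \left(\frac{60}{7}\right)^{2} = \frac{3600}{49}$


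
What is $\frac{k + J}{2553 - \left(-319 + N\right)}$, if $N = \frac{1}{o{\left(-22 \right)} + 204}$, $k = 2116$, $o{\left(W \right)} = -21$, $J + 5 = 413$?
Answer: $\frac{461892}{525575} \approx 0.87883$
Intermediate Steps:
$J = 408$ ($J = -5 + 413 = 408$)
$N = \frac{1}{183}$ ($N = \frac{1}{-21 + 204} = \frac{1}{183} \approx 0.0054645$)
$\frac{k + J}{2553 - \left(-319 + N\right)} = \frac{2116 + 408}{2553 + \left(319 - \frac{1}{183}\right)} = \frac{2524}{2553 + \left(319 - \frac{1}{183}\right)} = \frac{2524}{2553 + \frac{58376}{183}} = \frac{2524}{\frac{525575}{183}} = 2524 \cdot \frac{183}{525575} = \frac{461892}{525575}$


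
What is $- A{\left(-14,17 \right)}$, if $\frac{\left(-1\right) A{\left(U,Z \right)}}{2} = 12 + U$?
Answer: $-4$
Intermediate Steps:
$A{\left(U,Z \right)} = -24 - 2 U$ ($A{\left(U,Z \right)} = - 2 \left(12 + U\right) = -24 - 2 U$)
$- A{\left(-14,17 \right)} = - (-24 - -28) = - (-24 + 28) = \left(-1\right) 4 = -4$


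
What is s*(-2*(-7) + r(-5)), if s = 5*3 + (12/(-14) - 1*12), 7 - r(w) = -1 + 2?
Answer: 300/7 ≈ 42.857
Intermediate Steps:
r(w) = 6 (r(w) = 7 - (-1 + 2) = 7 - 1*1 = 7 - 1 = 6)
s = 15/7 (s = 15 + (12*(-1/14) - 12) = 15 + (-6/7 - 12) = 15 - 90/7 = 15/7 ≈ 2.1429)
s*(-2*(-7) + r(-5)) = 15*(-2*(-7) + 6)/7 = 15*(14 + 6)/7 = (15/7)*20 = 300/7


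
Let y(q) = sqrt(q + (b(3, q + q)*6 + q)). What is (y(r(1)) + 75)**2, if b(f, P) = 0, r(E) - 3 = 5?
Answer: 6241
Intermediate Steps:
r(E) = 8 (r(E) = 3 + 5 = 8)
y(q) = sqrt(2)*sqrt(q) (y(q) = sqrt(q + (0*6 + q)) = sqrt(q + (0 + q)) = sqrt(q + q) = sqrt(2*q) = sqrt(2)*sqrt(q))
(y(r(1)) + 75)**2 = (sqrt(2)*sqrt(8) + 75)**2 = (sqrt(2)*(2*sqrt(2)) + 75)**2 = (4 + 75)**2 = 79**2 = 6241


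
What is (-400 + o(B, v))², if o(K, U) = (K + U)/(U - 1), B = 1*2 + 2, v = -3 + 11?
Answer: 7772944/49 ≈ 1.5863e+5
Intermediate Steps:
v = 8
B = 4 (B = 2 + 2 = 4)
o(K, U) = (K + U)/(-1 + U)
(-400 + o(B, v))² = (-400 + (4 + 8)/(-1 + 8))² = (-400 + 12/7)² = (-2788/7)² = 7772944/49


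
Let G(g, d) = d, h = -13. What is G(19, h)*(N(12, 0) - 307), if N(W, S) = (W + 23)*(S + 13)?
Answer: -1924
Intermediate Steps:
N(W, S) = (13 + S)*(23 + W) (N(W, S) = (23 + W)*(13 + S) = (13 + S)*(23 + W))
G(19, h)*(N(12, 0) - 307) = -13*((299 + 13*12 + 23*0 + 0*12) - 307) = -13*((299 + 156 + 0 + 0) - 307) = -13*(455 - 307) = -13*148 = -1924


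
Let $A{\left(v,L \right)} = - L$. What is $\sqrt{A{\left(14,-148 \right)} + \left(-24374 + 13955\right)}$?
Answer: $i \sqrt{10271} \approx 101.35 i$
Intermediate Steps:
$\sqrt{A{\left(14,-148 \right)} + \left(-24374 + 13955\right)} = \sqrt{\left(-1\right) \left(-148\right) + \left(-24374 + 13955\right)} = \sqrt{148 - 10419} = \sqrt{-10271} = i \sqrt{10271}$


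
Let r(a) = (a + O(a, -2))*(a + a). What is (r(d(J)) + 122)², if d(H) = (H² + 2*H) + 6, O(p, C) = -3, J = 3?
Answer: 770884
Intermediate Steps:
d(H) = 6 + H² + 2*H
r(a) = 2*a*(-3 + a) (r(a) = (a - 3)*(a + a) = (-3 + a)*(2*a) = 2*a*(-3 + a))
(r(d(J)) + 122)² = (2*(6 + 3² + 2*3)*(-3 + (6 + 3² + 2*3)) + 122)² = (2*(6 + 9 + 6)*(-3 + (6 + 9 + 6)) + 122)² = (2*21*(-3 + 21) + 122)² = (2*21*18 + 122)² = (756 + 122)² = 878² = 770884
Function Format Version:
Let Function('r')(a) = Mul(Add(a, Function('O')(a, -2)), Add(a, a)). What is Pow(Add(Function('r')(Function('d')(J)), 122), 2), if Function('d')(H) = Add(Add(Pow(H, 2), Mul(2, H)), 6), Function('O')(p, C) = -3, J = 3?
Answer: 770884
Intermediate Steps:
Function('d')(H) = Add(6, Pow(H, 2), Mul(2, H))
Function('r')(a) = Mul(2, a, Add(-3, a)) (Function('r')(a) = Mul(Add(a, -3), Add(a, a)) = Mul(Add(-3, a), Mul(2, a)) = Mul(2, a, Add(-3, a)))
Pow(Add(Function('r')(Function('d')(J)), 122), 2) = Pow(Add(Mul(2, Add(6, Pow(3, 2), Mul(2, 3)), Add(-3, Add(6, Pow(3, 2), Mul(2, 3)))), 122), 2) = Pow(Add(Mul(2, Add(6, 9, 6), Add(-3, Add(6, 9, 6))), 122), 2) = Pow(Add(Mul(2, 21, Add(-3, 21)), 122), 2) = Pow(Add(Mul(2, 21, 18), 122), 2) = Pow(Add(756, 122), 2) = Pow(878, 2) = 770884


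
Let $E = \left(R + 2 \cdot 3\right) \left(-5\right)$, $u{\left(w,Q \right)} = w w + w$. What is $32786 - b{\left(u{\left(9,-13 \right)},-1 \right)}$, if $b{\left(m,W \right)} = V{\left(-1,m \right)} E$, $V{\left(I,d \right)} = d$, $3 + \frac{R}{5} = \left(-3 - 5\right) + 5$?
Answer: $21986$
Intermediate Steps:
$R = -30$ ($R = -15 + 5 \left(\left(-3 - 5\right) + 5\right) = -15 + 5 \left(-8 + 5\right) = -15 + 5 \left(-3\right) = -15 - 15 = -30$)
$u{\left(w,Q \right)} = w + w^{2}$ ($u{\left(w,Q \right)} = w^{2} + w = w + w^{2}$)
$E = 120$ ($E = \left(-30 + 2 \cdot 3\right) \left(-5\right) = \left(-30 + 6\right) \left(-5\right) = \left(-24\right) \left(-5\right) = 120$)
$b{\left(m,W \right)} = 120 m$ ($b{\left(m,W \right)} = m 120 = 120 m$)
$32786 - b{\left(u{\left(9,-13 \right)},-1 \right)} = 32786 - 120 \cdot 9 \left(1 + 9\right) = 32786 - 120 \cdot 9 \cdot 10 = 32786 - 120 \cdot 90 = 32786 - 10800 = 21986$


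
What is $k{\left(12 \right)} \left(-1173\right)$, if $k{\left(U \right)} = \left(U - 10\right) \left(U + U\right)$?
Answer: $-56304$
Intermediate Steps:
$k{\left(U \right)} = 2 U \left(-10 + U\right)$ ($k{\left(U \right)} = \left(-10 + U\right) 2 U = 2 U \left(-10 + U\right)$)
$k{\left(12 \right)} \left(-1173\right) = 2 \cdot 12 \left(-10 + 12\right) \left(-1173\right) = 2 \cdot 12 \cdot 2 \left(-1173\right) = 48 \left(-1173\right) = -56304$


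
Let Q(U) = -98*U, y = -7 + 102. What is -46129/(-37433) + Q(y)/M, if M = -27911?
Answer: 86105671/54989077 ≈ 1.5659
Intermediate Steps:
y = 95
-46129/(-37433) + Q(y)/M = -46129/(-37433) - 98*95/(-27911) = -46129*(-1/37433) - 9310*(-1/27911) = 46129/37433 + 490/1469 = 86105671/54989077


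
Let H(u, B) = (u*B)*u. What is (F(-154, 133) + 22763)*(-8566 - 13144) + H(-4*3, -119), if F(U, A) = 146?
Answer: -497371526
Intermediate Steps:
H(u, B) = B*u² (H(u, B) = (B*u)*u = B*u²)
(F(-154, 133) + 22763)*(-8566 - 13144) + H(-4*3, -119) = (146 + 22763)*(-8566 - 13144) - 119*(-4*3)² = 22909*(-21710) - 119*(-12)² = -497354390 - 119*144 = -497354390 - 17136 = -497371526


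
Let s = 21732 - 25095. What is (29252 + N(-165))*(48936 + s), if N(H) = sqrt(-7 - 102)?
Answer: 1333101396 + 45573*I*sqrt(109) ≈ 1.3331e+9 + 4.758e+5*I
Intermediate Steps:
s = -3363
N(H) = I*sqrt(109) (N(H) = sqrt(-109) = I*sqrt(109))
(29252 + N(-165))*(48936 + s) = (29252 + I*sqrt(109))*(48936 - 3363) = (29252 + I*sqrt(109))*45573 = 1333101396 + 45573*I*sqrt(109)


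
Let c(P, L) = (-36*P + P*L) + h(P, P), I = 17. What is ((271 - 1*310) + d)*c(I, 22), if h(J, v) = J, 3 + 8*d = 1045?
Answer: -80665/4 ≈ -20166.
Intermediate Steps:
d = 521/4 (d = -3/8 + (⅛)*1045 = -3/8 + 1045/8 = 521/4 ≈ 130.25)
c(P, L) = -35*P + L*P (c(P, L) = (-36*P + P*L) + P = (-36*P + L*P) + P = -35*P + L*P)
((271 - 1*310) + d)*c(I, 22) = ((271 - 1*310) + 521/4)*(17*(-35 + 22)) = ((271 - 310) + 521/4)*(17*(-13)) = (-39 + 521/4)*(-221) = (365/4)*(-221) = -80665/4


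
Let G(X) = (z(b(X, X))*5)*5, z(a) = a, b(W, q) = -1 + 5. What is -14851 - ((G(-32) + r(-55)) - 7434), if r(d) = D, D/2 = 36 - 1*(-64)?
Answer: -7717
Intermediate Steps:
b(W, q) = 4
G(X) = 100 (G(X) = (4*5)*5 = 20*5 = 100)
D = 200 (D = 2*(36 - 1*(-64)) = 2*(36 + 64) = 2*100 = 200)
r(d) = 200
-14851 - ((G(-32) + r(-55)) - 7434) = -14851 - ((100 + 200) - 7434) = -14851 - (300 - 7434) = -14851 - 1*(-7134) = -14851 + 7134 = -7717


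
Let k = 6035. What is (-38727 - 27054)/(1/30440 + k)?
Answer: -2002373640/183705401 ≈ -10.900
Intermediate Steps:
(-38727 - 27054)/(1/30440 + k) = (-38727 - 27054)/(1/30440 + 6035) = -65781/(1/30440 + 6035) = -65781/183705401/30440 = -65781*30440/183705401 = -2002373640/183705401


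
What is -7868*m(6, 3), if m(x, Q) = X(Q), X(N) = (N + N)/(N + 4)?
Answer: -6744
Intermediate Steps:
X(N) = 2*N/(4 + N) (X(N) = (2*N)/(4 + N) = 2*N/(4 + N))
m(x, Q) = 2*Q/(4 + Q)
-7868*m(6, 3) = -15736*3/(4 + 3) = -15736*3/7 = -7868*6/7 = -6744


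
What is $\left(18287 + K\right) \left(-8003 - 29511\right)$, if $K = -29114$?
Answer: $406164078$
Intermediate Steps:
$\left(18287 + K\right) \left(-8003 - 29511\right) = \left(18287 - 29114\right) \left(-8003 - 29511\right) = \left(-10827\right) \left(-37514\right) = 406164078$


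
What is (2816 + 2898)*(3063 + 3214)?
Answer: 35866778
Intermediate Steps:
(2816 + 2898)*(3063 + 3214) = 5714*6277 = 35866778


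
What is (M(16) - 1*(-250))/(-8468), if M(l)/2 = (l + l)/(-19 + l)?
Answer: -343/12702 ≈ -0.027004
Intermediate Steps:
M(l) = 4*l/(-19 + l) (M(l) = 2*((l + l)/(-19 + l)) = 2*((2*l)/(-19 + l)) = 2*(2*l/(-19 + l)) = 4*l/(-19 + l))
(M(16) - 1*(-250))/(-8468) = (4*16/(-19 + 16) - 1*(-250))/(-8468) = (4*16/(-3) + 250)*(-1/8468) = (4*16*(-⅓) + 250)*(-1/8468) = (-64/3 + 250)*(-1/8468) = (686/3)*(-1/8468) = -343/12702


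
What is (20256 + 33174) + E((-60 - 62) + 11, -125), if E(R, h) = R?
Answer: 53319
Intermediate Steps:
(20256 + 33174) + E((-60 - 62) + 11, -125) = (20256 + 33174) + ((-60 - 62) + 11) = 53430 + (-122 + 11) = 53430 - 111 = 53319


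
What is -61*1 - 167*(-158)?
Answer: 26325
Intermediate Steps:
-61*1 - 167*(-158) = -61 + 26386 = 26325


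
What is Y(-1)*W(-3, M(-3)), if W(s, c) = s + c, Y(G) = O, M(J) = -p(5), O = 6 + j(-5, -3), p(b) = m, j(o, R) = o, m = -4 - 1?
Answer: 2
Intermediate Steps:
m = -5
p(b) = -5
O = 1 (O = 6 - 5 = 1)
M(J) = 5 (M(J) = -1*(-5) = 5)
Y(G) = 1
W(s, c) = c + s
Y(-1)*W(-3, M(-3)) = 1*(5 - 3) = 1*2 = 2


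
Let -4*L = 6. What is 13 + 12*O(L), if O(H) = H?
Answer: -5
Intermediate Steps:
L = -3/2 (L = -1/4*6 = -3/2 ≈ -1.5000)
13 + 12*O(L) = 13 + 12*(-3/2) = 13 - 18 = -5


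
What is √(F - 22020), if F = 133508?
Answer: 8*√1742 ≈ 333.90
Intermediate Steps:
√(F - 22020) = √(133508 - 22020) = √111488 = 8*√1742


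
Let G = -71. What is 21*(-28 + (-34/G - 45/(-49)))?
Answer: -277653/497 ≈ -558.66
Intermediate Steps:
21*(-28 + (-34/G - 45/(-49))) = 21*(-28 + (-34/(-71) - 45/(-49))) = 21*(-28 + (-34*(-1/71) - 45*(-1/49))) = 21*(-28 + (34/71 + 45/49)) = 21*(-28 + 4861/3479) = 21*(-92551/3479) = -277653/497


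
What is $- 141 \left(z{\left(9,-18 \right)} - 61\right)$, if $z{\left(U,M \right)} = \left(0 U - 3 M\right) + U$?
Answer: $-282$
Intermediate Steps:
$z{\left(U,M \right)} = U - 3 M$ ($z{\left(U,M \right)} = \left(0 - 3 M\right) + U = - 3 M + U = U - 3 M$)
$- 141 \left(z{\left(9,-18 \right)} - 61\right) = - 141 \left(\left(9 - -54\right) - 61\right) = - 141 \left(\left(9 + 54\right) - 61\right) = - 141 \left(63 - 61\right) = \left(-141\right) 2 = -282$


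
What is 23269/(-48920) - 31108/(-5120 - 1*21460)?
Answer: 45165667/65014680 ≈ 0.69470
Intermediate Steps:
23269/(-48920) - 31108/(-5120 - 1*21460) = 23269*(-1/48920) - 31108/(-5120 - 21460) = -23269/48920 - 31108/(-26580) = -23269/48920 - 31108*(-1/26580) = -23269/48920 + 7777/6645 = 45165667/65014680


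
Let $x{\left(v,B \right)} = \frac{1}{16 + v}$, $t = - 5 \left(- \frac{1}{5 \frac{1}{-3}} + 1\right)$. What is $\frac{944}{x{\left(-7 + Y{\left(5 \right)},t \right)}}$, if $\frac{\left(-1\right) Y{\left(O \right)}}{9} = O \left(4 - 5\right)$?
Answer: $50976$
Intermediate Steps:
$Y{\left(O \right)} = 9 O$ ($Y{\left(O \right)} = - 9 O \left(4 - 5\right) = - 9 O \left(-1\right) = - 9 \left(- O\right) = 9 O$)
$t = -8$ ($t = - 5 \left(- \frac{1}{5 \left(- \frac{1}{3}\right)} + 1\right) = - 5 \left(- \frac{1}{- \frac{5}{3}} + 1\right) = - 5 \left(\left(-1\right) \left(- \frac{3}{5}\right) + 1\right) = - 5 \left(\frac{3}{5} + 1\right) = \left(-5\right) \frac{8}{5} = -8$)
$\frac{944}{x{\left(-7 + Y{\left(5 \right)},t \right)}} = \frac{944}{\frac{1}{16 + \left(-7 + 9 \cdot 5\right)}} = \frac{944}{\frac{1}{16 + \left(-7 + 45\right)}} = \frac{944}{\frac{1}{16 + 38}} = \frac{944}{\frac{1}{54}} = 944 \frac{1}{\frac{1}{54}} = 944 \cdot 54 = 50976$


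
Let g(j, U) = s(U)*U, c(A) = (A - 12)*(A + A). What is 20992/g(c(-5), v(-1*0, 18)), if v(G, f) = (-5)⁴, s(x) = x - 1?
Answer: 1312/24375 ≈ 0.053826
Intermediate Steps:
s(x) = -1 + x
c(A) = 2*A*(-12 + A) (c(A) = (-12 + A)*(2*A) = 2*A*(-12 + A))
v(G, f) = 625
g(j, U) = U*(-1 + U) (g(j, U) = (-1 + U)*U = U*(-1 + U))
20992/g(c(-5), v(-1*0, 18)) = 20992/((625*(-1 + 625))) = 20992/((625*624)) = 20992/390000 = 20992*(1/390000) = 1312/24375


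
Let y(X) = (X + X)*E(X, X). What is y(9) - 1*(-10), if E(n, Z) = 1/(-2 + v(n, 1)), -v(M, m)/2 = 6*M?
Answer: 541/55 ≈ 9.8364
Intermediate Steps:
v(M, m) = -12*M
E(n, Z) = 1/(-2 - 12*n)
y(X) = -2*X/(2 + 12*X) (y(X) = (X + X)*(-1/(2 + 12*X)) = (2*X)*(-1/(2 + 12*X)) = -2*X/(2 + 12*X))
y(9) - 1*(-10) = -1*9/(1 + 6*9) - 1*(-10) = -1*9/(1 + 54) + 10 = -1*9/55 + 10 = -1*9*1/55 + 10 = -9/55 + 10 = 541/55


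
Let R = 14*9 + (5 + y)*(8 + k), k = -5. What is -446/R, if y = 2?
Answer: -446/147 ≈ -3.0340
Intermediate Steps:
R = 147 (R = 14*9 + (5 + 2)*(8 - 5) = 126 + 7*3 = 126 + 21 = 147)
-446/R = -446/147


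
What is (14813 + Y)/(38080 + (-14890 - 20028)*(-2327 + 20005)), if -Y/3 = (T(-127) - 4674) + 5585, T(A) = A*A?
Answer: 36307/617242324 ≈ 5.8821e-5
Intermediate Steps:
T(A) = A**2
Y = -51120 (Y = -3*(((-127)**2 - 4674) + 5585) = -3*((16129 - 4674) + 5585) = -3*(11455 + 5585) = -3*17040 = -51120)
(14813 + Y)/(38080 + (-14890 - 20028)*(-2327 + 20005)) = (14813 - 51120)/(38080 + (-14890 - 20028)*(-2327 + 20005)) = -36307/(38080 - 34918*17678) = -36307/(38080 - 617280404) = -36307/(-617242324) = -36307*(-1/617242324) = 36307/617242324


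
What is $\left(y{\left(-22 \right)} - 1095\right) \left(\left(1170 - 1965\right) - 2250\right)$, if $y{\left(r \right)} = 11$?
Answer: $3300780$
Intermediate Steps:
$\left(y{\left(-22 \right)} - 1095\right) \left(\left(1170 - 1965\right) - 2250\right) = \left(11 - 1095\right) \left(\left(1170 - 1965\right) - 2250\right) = \left(11 + \left(-1607 + 512\right)\right) \left(-795 - 2250\right) = \left(11 - 1095\right) \left(-3045\right) = \left(-1084\right) \left(-3045\right) = 3300780$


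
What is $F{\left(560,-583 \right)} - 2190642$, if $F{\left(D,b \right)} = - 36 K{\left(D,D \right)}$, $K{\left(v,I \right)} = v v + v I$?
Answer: $-24769842$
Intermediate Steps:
$K{\left(v,I \right)} = v^{2} + I v$
$F{\left(D,b \right)} = - 72 D^{2}$ ($F{\left(D,b \right)} = - 36 D \left(D + D\right) = - 36 D 2 D = - 36 \cdot 2 D^{2} = - 72 D^{2}$)
$F{\left(560,-583 \right)} - 2190642 = - 72 \cdot 560^{2} - 2190642 = \left(-72\right) 313600 - 2190642 = -22579200 - 2190642 = -24769842$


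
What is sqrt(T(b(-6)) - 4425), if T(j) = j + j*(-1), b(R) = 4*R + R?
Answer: 5*I*sqrt(177) ≈ 66.521*I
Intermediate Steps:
b(R) = 5*R
T(j) = 0 (T(j) = j - j = 0)
sqrt(T(b(-6)) - 4425) = sqrt(0 - 4425) = sqrt(-4425) = 5*I*sqrt(177)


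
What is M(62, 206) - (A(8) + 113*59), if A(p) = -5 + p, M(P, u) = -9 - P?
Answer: -6741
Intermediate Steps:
M(62, 206) - (A(8) + 113*59) = (-9 - 1*62) - ((-5 + 8) + 113*59) = (-9 - 62) - (3 + 6667) = -71 - 1*6670 = -71 - 6670 = -6741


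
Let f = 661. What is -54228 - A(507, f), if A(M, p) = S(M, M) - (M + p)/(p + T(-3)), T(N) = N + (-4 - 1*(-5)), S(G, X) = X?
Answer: -36069197/659 ≈ -54733.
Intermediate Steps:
T(N) = 1 + N (T(N) = N + (-4 + 5) = N + 1 = 1 + N)
A(M, p) = M - (M + p)/(-2 + p) (A(M, p) = M - (M + p)/(p + (1 - 3)) = M - (M + p)/(p - 2) = M - (M + p)/(-2 + p))
-54228 - A(507, f) = -54228 - (-1*661 - 3*507 + 507*661)/(-2 + 661) = -54228 - (-661 - 1521 + 335127)/659 = -54228 - 332945/659 = -36069197/659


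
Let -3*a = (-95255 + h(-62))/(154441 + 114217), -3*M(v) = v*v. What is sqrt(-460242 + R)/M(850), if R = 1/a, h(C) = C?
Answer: -3*I*sqrt(1045343462973645)/34433266250 ≈ -0.0028169*I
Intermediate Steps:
M(v) = -v**2/3 (M(v) = -v*v/3 = -v**2/3)
a = 95317/805974 (a = -(-95255 - 62)/(3*(154441 + 114217)) = -(-95317)/(3*268658) = -1/3*(-95317/268658) = 95317/805974 ≈ 0.11826)
R = 805974/95317 (R = 1/(95317/805974) = 805974/95317 ≈ 8.4557)
sqrt(-460242 + R)/M(850) = sqrt(-460242 + 805974/95317)/((-1/3*850**2)) = sqrt(-43868080740/95317)/((-1/3*722500)) = (2*I*sqrt(1045343462973645)/95317)/(-722500/3) = (2*I*sqrt(1045343462973645)/95317)*(-3/722500) = -3*I*sqrt(1045343462973645)/34433266250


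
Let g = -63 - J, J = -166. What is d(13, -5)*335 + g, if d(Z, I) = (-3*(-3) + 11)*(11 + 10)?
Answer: 140803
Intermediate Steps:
d(Z, I) = 420 (d(Z, I) = (9 + 11)*21 = 20*21 = 420)
g = 103 (g = -63 - 1*(-166) = -63 + 166 = 103)
d(13, -5)*335 + g = 420*335 + 103 = 140700 + 103 = 140803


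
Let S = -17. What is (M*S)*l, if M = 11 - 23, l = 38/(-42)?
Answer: -1292/7 ≈ -184.57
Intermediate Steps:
l = -19/21 (l = 38*(-1/42) = -19/21 ≈ -0.90476)
M = -12
(M*S)*l = -12*(-17)*(-19/21) = 204*(-19/21) = -1292/7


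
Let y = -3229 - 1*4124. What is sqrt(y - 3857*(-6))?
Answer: sqrt(15789) ≈ 125.65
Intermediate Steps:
y = -7353 (y = -3229 - 4124 = -7353)
sqrt(y - 3857*(-6)) = sqrt(-7353 - 3857*(-6)) = sqrt(-7353 + 23142) = sqrt(15789)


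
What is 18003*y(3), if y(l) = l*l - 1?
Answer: 144024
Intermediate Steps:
y(l) = -1 + l² (y(l) = l² - 1 = -1 + l²)
18003*y(3) = 18003*(-1 + 3²) = 18003*(-1 + 9) = 18003*8 = 144024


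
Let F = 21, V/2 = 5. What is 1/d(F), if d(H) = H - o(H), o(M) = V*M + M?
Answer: -1/210 ≈ -0.0047619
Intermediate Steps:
V = 10 (V = 2*5 = 10)
o(M) = 11*M (o(M) = 10*M + M = 11*M)
d(H) = -10*H (d(H) = H - 11*H = -10*H)
1/d(F) = 1/(-10*21) = 1/(-210) = -1/210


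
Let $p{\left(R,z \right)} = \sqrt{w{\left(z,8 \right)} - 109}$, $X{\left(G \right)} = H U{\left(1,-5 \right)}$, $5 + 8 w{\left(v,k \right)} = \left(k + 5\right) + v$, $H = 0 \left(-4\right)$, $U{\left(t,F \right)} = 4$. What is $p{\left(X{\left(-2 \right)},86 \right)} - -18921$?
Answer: $18921 + \frac{i \sqrt{389}}{2} \approx 18921.0 + 9.8615 i$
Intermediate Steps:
$H = 0$
$w{\left(v,k \right)} = \frac{k}{8} + \frac{v}{8}$ ($w{\left(v,k \right)} = - \frac{5}{8} + \frac{\left(k + 5\right) + v}{8} = - \frac{5}{8} + \frac{\left(5 + k\right) + v}{8} = - \frac{5}{8} + \frac{5 + k + v}{8} = - \frac{5}{8} + \left(\frac{5}{8} + \frac{k}{8} + \frac{v}{8}\right) = \frac{k}{8} + \frac{v}{8}$)
$X{\left(G \right)} = 0$ ($X{\left(G \right)} = 0 \cdot 4 = 0$)
$p{\left(R,z \right)} = \sqrt{-108 + \frac{z}{8}}$ ($p{\left(R,z \right)} = \sqrt{\left(\frac{1}{8} \cdot 8 + \frac{z}{8}\right) - 109} = \sqrt{\left(1 + \frac{z}{8}\right) - 109} = \sqrt{-108 + \frac{z}{8}}$)
$p{\left(X{\left(-2 \right)},86 \right)} - -18921 = \frac{\sqrt{-1728 + 2 \cdot 86}}{4} - -18921 = \frac{\sqrt{-1728 + 172}}{4} + 18921 = \frac{\sqrt{-1556}}{4} + 18921 = \frac{2 i \sqrt{389}}{4} + 18921 = \frac{i \sqrt{389}}{2} + 18921 = 18921 + \frac{i \sqrt{389}}{2}$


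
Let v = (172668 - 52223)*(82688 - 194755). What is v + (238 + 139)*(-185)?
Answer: -13497979560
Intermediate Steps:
v = -13497909815 (v = 120445*(-112067) = -13497909815)
v + (238 + 139)*(-185) = -13497909815 + (238 + 139)*(-185) = -13497909815 + 377*(-185) = -13497909815 - 69745 = -13497979560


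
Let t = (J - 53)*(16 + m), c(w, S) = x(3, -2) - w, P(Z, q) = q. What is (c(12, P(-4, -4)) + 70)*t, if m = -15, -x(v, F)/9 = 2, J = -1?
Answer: -2160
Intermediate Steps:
x(v, F) = -18 (x(v, F) = -9*2 = -18)
c(w, S) = -18 - w
t = -54 (t = (-1 - 53)*(16 - 15) = -54*1 = -54)
(c(12, P(-4, -4)) + 70)*t = ((-18 - 1*12) + 70)*(-54) = ((-18 - 12) + 70)*(-54) = (-30 + 70)*(-54) = 40*(-54) = -2160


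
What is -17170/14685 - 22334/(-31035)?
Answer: -4553248/10127755 ≈ -0.44958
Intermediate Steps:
-17170/14685 - 22334/(-31035) = -17170*1/14685 - 22334*(-1/31035) = -3434/2937 + 22334/31035 = -4553248/10127755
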